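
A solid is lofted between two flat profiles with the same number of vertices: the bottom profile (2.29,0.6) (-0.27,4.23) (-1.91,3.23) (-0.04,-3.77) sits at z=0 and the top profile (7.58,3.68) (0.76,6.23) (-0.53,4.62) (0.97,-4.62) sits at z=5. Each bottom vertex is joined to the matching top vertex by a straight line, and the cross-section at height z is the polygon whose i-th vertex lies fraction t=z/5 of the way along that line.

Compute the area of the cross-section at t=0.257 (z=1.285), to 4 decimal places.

Area at t=0.257: 22.4788

Cross-section at t=0.257: each vertex is (1-t)·p0[i] + t·p1[i].
  v1: (1-0.257)·(2.29,0.6) + 0.257·(7.58,3.68) = (3.6495,1.3916)
  v2: (1-0.257)·(-0.27,4.23) + 0.257·(0.76,6.23) = (-0.0053,4.7440)
  v3: (1-0.257)·(-1.91,3.23) + 0.257·(-0.53,4.62) = (-1.5553,3.5872)
  v4: (1-0.257)·(-0.04,-3.77) + 0.257·(0.97,-4.62) = (0.2196,-3.9885)
Shoelace sum Σ(x_i·y_{i+1} − x_{i+1}·y_i):
  i=1: 3.6495·4.7440 − -0.0053·1.3916 = +17.3207 (running +17.3207)
  i=2: -0.0053·3.5872 − -1.5553·4.7440 = +7.3596 (running +24.6803)
  i=3: -1.5553·-3.9885 − 0.2196·3.5872 = +5.4157 (running +30.0960)
  i=4: 0.2196·1.3916 − 3.6495·-3.9885 = +14.8615 (running +44.9575)
Area = |Σ|/2 = |44.9575|/2 = 22.4788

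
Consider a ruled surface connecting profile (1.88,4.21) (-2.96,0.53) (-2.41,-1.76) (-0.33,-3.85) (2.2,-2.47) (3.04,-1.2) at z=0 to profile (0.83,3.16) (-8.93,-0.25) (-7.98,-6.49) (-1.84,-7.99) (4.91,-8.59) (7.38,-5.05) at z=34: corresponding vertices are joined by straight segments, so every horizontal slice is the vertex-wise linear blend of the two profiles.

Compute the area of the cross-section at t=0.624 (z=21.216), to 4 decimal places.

Area at t=0.624: 83.7263

Cross-section at t=0.624: each vertex is (1-t)·p0[i] + t·p1[i].
  v1: (1-0.624)·(1.88,4.21) + 0.624·(0.83,3.16) = (1.2248,3.5548)
  v2: (1-0.624)·(-2.96,0.53) + 0.624·(-8.93,-0.25) = (-6.6853,0.0433)
  v3: (1-0.624)·(-2.41,-1.76) + 0.624·(-7.98,-6.49) = (-5.8857,-4.7115)
  v4: (1-0.624)·(-0.33,-3.85) + 0.624·(-1.84,-7.99) = (-1.2722,-6.4334)
  v5: (1-0.624)·(2.2,-2.47) + 0.624·(4.91,-8.59) = (3.8910,-6.2889)
  v6: (1-0.624)·(3.04,-1.2) + 0.624·(7.38,-5.05) = (5.7482,-3.6024)
Shoelace sum Σ(x_i·y_{i+1} − x_{i+1}·y_i):
  i=1: 1.2248·0.0433 − -6.6853·3.5548 = +23.8178 (running +23.8178)
  i=2: -6.6853·-4.7115 − -5.8857·0.0433 = +31.7526 (running +55.5704)
  i=3: -5.8857·-6.4334 − -1.2722·-4.7115 = +31.8705 (running +87.4409)
  i=4: -1.2722·-6.2889 − 3.8910·-6.4334 = +33.0334 (running +120.4743)
  i=5: 3.8910·-3.6024 − 5.7482·-6.2889 = +22.1324 (running +142.6068)
  i=6: 5.7482·3.5548 − 1.2248·-3.6024 = +24.8458 (running +167.4525)
Area = |Σ|/2 = |167.4525|/2 = 83.7263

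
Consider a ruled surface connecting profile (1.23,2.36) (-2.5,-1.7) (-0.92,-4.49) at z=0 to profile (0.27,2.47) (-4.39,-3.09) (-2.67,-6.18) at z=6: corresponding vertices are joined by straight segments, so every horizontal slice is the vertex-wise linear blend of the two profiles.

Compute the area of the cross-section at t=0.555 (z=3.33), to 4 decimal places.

Cross-section at t=0.555: each vertex is (1-t)·p0[i] + t·p1[i].
  v1: (1-0.555)·(1.23,2.36) + 0.555·(0.27,2.47) = (0.6972,2.4211)
  v2: (1-0.555)·(-2.5,-1.7) + 0.555·(-4.39,-3.09) = (-3.5490,-2.4714)
  v3: (1-0.555)·(-0.92,-4.49) + 0.555·(-2.67,-6.18) = (-1.8913,-5.4280)
Shoelace sum Σ(x_i·y_{i+1} − x_{i+1}·y_i):
  i=1: 0.6972·-2.4714 − -3.5490·2.4211 = +6.8691 (running +6.8691)
  i=2: -3.5490·-5.4280 − -1.8913·-2.4714 = +14.5894 (running +21.4585)
  i=3: -1.8913·2.4211 − 0.6972·-5.4280 = -0.7944 (running +20.6640)
Area = |Σ|/2 = |20.6640|/2 = 10.3320

Area at t=0.555: 10.3320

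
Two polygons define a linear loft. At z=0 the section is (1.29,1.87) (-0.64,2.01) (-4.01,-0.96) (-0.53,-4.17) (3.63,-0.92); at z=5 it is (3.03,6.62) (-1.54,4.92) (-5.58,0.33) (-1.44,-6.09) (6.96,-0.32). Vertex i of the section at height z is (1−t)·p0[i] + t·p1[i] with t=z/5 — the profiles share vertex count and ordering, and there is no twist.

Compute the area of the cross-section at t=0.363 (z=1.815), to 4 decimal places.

Area at t=0.363: 44.3242

Cross-section at t=0.363: each vertex is (1-t)·p0[i] + t·p1[i].
  v1: (1-0.363)·(1.29,1.87) + 0.363·(3.03,6.62) = (1.9216,3.5943)
  v2: (1-0.363)·(-0.64,2.01) + 0.363·(-1.54,4.92) = (-0.9667,3.0663)
  v3: (1-0.363)·(-4.01,-0.96) + 0.363·(-5.58,0.33) = (-4.5799,-0.4917)
  v4: (1-0.363)·(-0.53,-4.17) + 0.363·(-1.44,-6.09) = (-0.8603,-4.8670)
  v5: (1-0.363)·(3.63,-0.92) + 0.363·(6.96,-0.32) = (4.8388,-0.7022)
Shoelace sum Σ(x_i·y_{i+1} − x_{i+1}·y_i):
  i=1: 1.9216·3.0663 − -0.9667·3.5943 = +9.3669 (running +9.3669)
  i=2: -0.9667·-0.4917 − -4.5799·3.0663 = +14.5189 (running +23.8858)
  i=3: -4.5799·-4.8670 − -0.8603·-0.4917 = +21.8672 (running +45.7529)
  i=4: -0.8603·-0.7022 − 4.8388·-4.8670 = +24.1543 (running +69.9073)
  i=5: 4.8388·3.5943 − 1.9216·-0.7022 = +18.7412 (running +88.6484)
Area = |Σ|/2 = |88.6484|/2 = 44.3242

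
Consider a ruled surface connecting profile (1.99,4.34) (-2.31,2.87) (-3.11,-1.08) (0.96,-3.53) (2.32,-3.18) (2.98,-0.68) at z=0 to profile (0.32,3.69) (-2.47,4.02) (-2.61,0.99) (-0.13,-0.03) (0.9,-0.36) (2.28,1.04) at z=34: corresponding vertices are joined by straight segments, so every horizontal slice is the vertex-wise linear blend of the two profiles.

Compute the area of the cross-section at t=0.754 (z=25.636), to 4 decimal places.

Cross-section at t=0.754: each vertex is (1-t)·p0[i] + t·p1[i].
  v1: (1-0.754)·(1.99,4.34) + 0.754·(0.32,3.69) = (0.7308,3.8499)
  v2: (1-0.754)·(-2.31,2.87) + 0.754·(-2.47,4.02) = (-2.4306,3.7371)
  v3: (1-0.754)·(-3.11,-1.08) + 0.754·(-2.61,0.99) = (-2.7330,0.4808)
  v4: (1-0.754)·(0.96,-3.53) + 0.754·(-0.13,-0.03) = (0.1381,-0.8910)
  v5: (1-0.754)·(2.32,-3.18) + 0.754·(0.9,-0.36) = (1.2493,-1.0537)
  v6: (1-0.754)·(2.98,-0.68) + 0.754·(2.28,1.04) = (2.4522,0.6169)
Shoelace sum Σ(x_i·y_{i+1} − x_{i+1}·y_i):
  i=1: 0.7308·3.7371 − -2.4306·3.8499 = +12.0889 (running +12.0889)
  i=2: -2.4306·0.4808 − -2.7330·3.7371 = +9.0449 (running +21.1338)
  i=3: -2.7330·-0.8910 − 0.1381·0.4808 = +2.3687 (running +23.5024)
  i=4: 0.1381·-1.0537 − 1.2493·-0.8910 = +0.9676 (running +24.4700)
  i=5: 1.2493·0.6169 − 2.4522·-1.0537 = +3.3546 (running +27.8246)
  i=6: 2.4522·3.8499 − 0.7308·0.6169 = +8.9899 (running +36.8145)
Area = |Σ|/2 = |36.8145|/2 = 18.4073

Area at t=0.754: 18.4073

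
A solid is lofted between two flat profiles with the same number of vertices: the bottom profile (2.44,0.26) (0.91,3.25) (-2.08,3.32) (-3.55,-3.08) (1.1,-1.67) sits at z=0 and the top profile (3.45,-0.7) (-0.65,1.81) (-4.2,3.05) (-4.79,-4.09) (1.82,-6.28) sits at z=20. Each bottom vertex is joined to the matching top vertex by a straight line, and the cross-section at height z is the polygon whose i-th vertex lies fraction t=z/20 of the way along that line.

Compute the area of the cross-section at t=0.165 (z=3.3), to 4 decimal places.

Cross-section at t=0.165: each vertex is (1-t)·p0[i] + t·p1[i].
  v1: (1-0.165)·(2.44,0.26) + 0.165·(3.45,-0.7) = (2.6067,0.1016)
  v2: (1-0.165)·(0.91,3.25) + 0.165·(-0.65,1.81) = (0.6526,3.0124)
  v3: (1-0.165)·(-2.08,3.32) + 0.165·(-4.2,3.05) = (-2.4298,3.2754)
  v4: (1-0.165)·(-3.55,-3.08) + 0.165·(-4.79,-4.09) = (-3.7546,-3.2467)
  v5: (1-0.165)·(1.1,-1.67) + 0.165·(1.82,-6.28) = (1.2188,-2.4306)
Shoelace sum Σ(x_i·y_{i+1} − x_{i+1}·y_i):
  i=1: 2.6067·3.0124 − 0.6526·0.1016 = +7.7860 (running +7.7860)
  i=2: 0.6526·3.2754 − -2.4298·3.0124 = +9.4571 (running +17.2431)
  i=3: -2.4298·-3.2467 − -3.7546·3.2754 = +20.1867 (running +37.4298)
  i=4: -3.7546·-2.4306 − 1.2188·-3.2467 = +13.0831 (running +50.5129)
  i=5: 1.2188·0.1016 − 2.6067·-2.4306 = +6.4597 (running +56.9726)
Area = |Σ|/2 = |56.9726|/2 = 28.4863

Area at t=0.165: 28.4863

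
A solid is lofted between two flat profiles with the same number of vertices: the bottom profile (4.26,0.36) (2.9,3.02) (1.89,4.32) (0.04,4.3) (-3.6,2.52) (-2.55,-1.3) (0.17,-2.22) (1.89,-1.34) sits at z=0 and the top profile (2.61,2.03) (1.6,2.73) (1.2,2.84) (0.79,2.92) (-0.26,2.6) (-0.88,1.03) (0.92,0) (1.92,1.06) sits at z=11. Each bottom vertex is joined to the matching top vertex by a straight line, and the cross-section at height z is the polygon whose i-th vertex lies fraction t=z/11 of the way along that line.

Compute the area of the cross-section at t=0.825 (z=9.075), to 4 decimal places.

Cross-section at t=0.825: each vertex is (1-t)·p0[i] + t·p1[i].
  v1: (1-0.825)·(4.26,0.36) + 0.825·(2.61,2.03) = (2.8988,1.7377)
  v2: (1-0.825)·(2.9,3.02) + 0.825·(1.6,2.73) = (1.8275,2.7808)
  v3: (1-0.825)·(1.89,4.32) + 0.825·(1.2,2.84) = (1.3207,3.0990)
  v4: (1-0.825)·(0.04,4.3) + 0.825·(0.79,2.92) = (0.6587,3.1615)
  v5: (1-0.825)·(-3.6,2.52) + 0.825·(-0.26,2.6) = (-0.8445,2.5860)
  v6: (1-0.825)·(-2.55,-1.3) + 0.825·(-0.88,1.03) = (-1.1723,0.6222)
  v7: (1-0.825)·(0.17,-2.22) + 0.825·(0.92,0) = (0.7888,-0.3885)
  v8: (1-0.825)·(1.89,-1.34) + 0.825·(1.92,1.06) = (1.9147,0.6400)
Shoelace sum Σ(x_i·y_{i+1} − x_{i+1}·y_i):
  i=1: 2.8988·2.7808 − 1.8275·1.7377 = +4.8850 (running +4.8850)
  i=2: 1.8275·3.0990 − 1.3207·2.7808 = +1.9907 (running +6.8757)
  i=3: 1.3207·3.1615 − 0.6587·3.0990 = +2.1341 (running +9.0098)
  i=4: 0.6587·2.5860 − -0.8445·3.1615 = +4.3734 (running +13.3832)
  i=5: -0.8445·0.6222 − -1.1723·2.5860 = +2.5059 (running +15.8892)
  i=6: -1.1723·-0.3885 − 0.7888·0.6222 = -0.0354 (running +15.8538)
  i=7: 0.7888·0.6400 − 1.9147·-0.3885 = +1.2487 (running +17.1025)
  i=8: 1.9147·1.7377 − 2.8988·0.6400 = +1.4722 (running +18.5746)
Area = |Σ|/2 = |18.5746|/2 = 9.2873

Area at t=0.825: 9.2873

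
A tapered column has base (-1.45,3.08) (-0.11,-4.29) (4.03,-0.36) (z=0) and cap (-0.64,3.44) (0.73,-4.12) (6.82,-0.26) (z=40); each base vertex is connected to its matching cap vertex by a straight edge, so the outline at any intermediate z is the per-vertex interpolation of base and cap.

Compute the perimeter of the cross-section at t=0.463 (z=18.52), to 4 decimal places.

Perimeter at t=0.463: 21.2742

Cross-section at t=0.463: each vertex is (1-t)·p0[i] + t·p1[i].
  v1: (1-0.463)·(-1.45,3.08) + 0.463·(-0.64,3.44) = (-1.0750,3.2467)
  v2: (1-0.463)·(-0.11,-4.29) + 0.463·(0.73,-4.12) = (0.2789,-4.2113)
  v3: (1-0.463)·(4.03,-0.36) + 0.463·(6.82,-0.26) = (5.3218,-0.3137)
Perimeter = Σ |v_{i+1} − v_i|:
  edge 1→2: √(1.3539² + -7.4580²) = 7.5799 (running 7.5799)
  edge 2→3: √(5.0429² + 3.8976²) = 6.3735 (running 13.9534)
  edge 3→1: √(-6.3967² + 3.5604²) = 7.3208 (running 21.2742)
Perimeter = 21.2742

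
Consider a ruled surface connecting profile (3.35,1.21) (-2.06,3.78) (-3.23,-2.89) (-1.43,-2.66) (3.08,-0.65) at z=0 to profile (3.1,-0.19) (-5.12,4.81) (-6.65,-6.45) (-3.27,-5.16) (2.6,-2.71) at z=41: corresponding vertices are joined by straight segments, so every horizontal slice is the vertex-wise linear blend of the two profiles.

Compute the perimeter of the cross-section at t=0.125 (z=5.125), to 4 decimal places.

Cross-section at t=0.125: each vertex is (1-t)·p0[i] + t·p1[i].
  v1: (1-0.125)·(3.35,1.21) + 0.125·(3.1,-0.19) = (3.3188,1.0350)
  v2: (1-0.125)·(-2.06,3.78) + 0.125·(-5.12,4.81) = (-2.4425,3.9087)
  v3: (1-0.125)·(-3.23,-2.89) + 0.125·(-6.65,-6.45) = (-3.6575,-3.3350)
  v4: (1-0.125)·(-1.43,-2.66) + 0.125·(-3.27,-5.16) = (-1.6600,-2.9725)
  v5: (1-0.125)·(3.08,-0.65) + 0.125·(2.6,-2.71) = (3.0200,-0.9075)
Perimeter = Σ |v_{i+1} − v_i|:
  edge 1→2: √(-5.7613² + 2.8737²) = 6.4382 (running 6.4382)
  edge 2→3: √(-1.2150² + -7.2437²) = 7.3449 (running 13.7831)
  edge 3→4: √(1.9975² + 0.3625²) = 2.0301 (running 15.8133)
  edge 4→5: √(4.6800² + 2.0650²) = 5.1153 (running 20.9286)
  edge 5→1: √(0.2987² + 1.9425²) = 1.9653 (running 22.8939)
Perimeter = 22.8939

Perimeter at t=0.125: 22.8939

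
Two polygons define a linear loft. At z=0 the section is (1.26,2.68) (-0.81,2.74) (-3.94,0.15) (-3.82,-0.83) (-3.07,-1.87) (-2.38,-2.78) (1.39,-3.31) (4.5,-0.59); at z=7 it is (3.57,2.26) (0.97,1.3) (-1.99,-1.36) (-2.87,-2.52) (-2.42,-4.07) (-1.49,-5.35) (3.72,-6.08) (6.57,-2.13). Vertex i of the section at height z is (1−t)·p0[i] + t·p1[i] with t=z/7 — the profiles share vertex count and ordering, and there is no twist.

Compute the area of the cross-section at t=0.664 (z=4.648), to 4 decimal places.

Cross-section at t=0.664: each vertex is (1-t)·p0[i] + t·p1[i].
  v1: (1-0.664)·(1.26,2.68) + 0.664·(3.57,2.26) = (2.7938,2.4011)
  v2: (1-0.664)·(-0.81,2.74) + 0.664·(0.97,1.3) = (0.3719,1.7838)
  v3: (1-0.664)·(-3.94,0.15) + 0.664·(-1.99,-1.36) = (-2.6452,-0.8526)
  v4: (1-0.664)·(-3.82,-0.83) + 0.664·(-2.87,-2.52) = (-3.1892,-1.9522)
  v5: (1-0.664)·(-3.07,-1.87) + 0.664·(-2.42,-4.07) = (-2.6384,-3.3308)
  v6: (1-0.664)·(-2.38,-2.78) + 0.664·(-1.49,-5.35) = (-1.7890,-4.4865)
  v7: (1-0.664)·(1.39,-3.31) + 0.664·(3.72,-6.08) = (2.9371,-5.1493)
  v8: (1-0.664)·(4.5,-0.59) + 0.664·(6.57,-2.13) = (5.8745,-1.6126)
Shoelace sum Σ(x_i·y_{i+1} − x_{i+1}·y_i):
  i=1: 2.7938·1.7838 − 0.3719·2.4011 = +4.0907 (running +4.0907)
  i=2: 0.3719·-0.8526 − -2.6452·1.7838 = +4.4015 (running +8.4922)
  i=3: -2.6452·-1.9522 − -3.1892·-0.8526 = +2.4446 (running +10.9369)
  i=4: -3.1892·-3.3308 − -2.6384·-1.9522 = +5.4720 (running +16.4089)
  i=5: -2.6384·-4.4865 − -1.7890·-3.3308 = +5.8782 (running +22.2871)
  i=6: -1.7890·-5.1493 − 2.9371·-4.4865 = +22.3896 (running +44.6767)
  i=7: 2.9371·-1.6126 − 5.8745·-5.1493 = +25.5131 (running +70.1897)
  i=8: 5.8745·2.4011 − 2.7938·-1.6126 = +18.6106 (running +88.8003)
Area = |Σ|/2 = |88.8003|/2 = 44.4001

Area at t=0.664: 44.4001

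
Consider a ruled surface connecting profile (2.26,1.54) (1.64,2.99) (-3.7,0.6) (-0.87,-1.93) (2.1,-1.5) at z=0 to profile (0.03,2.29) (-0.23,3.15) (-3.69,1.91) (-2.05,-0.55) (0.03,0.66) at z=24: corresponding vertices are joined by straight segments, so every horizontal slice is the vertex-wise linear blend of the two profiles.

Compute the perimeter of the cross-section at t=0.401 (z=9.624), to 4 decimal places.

Perimeter at t=0.401: 14.9060

Cross-section at t=0.401: each vertex is (1-t)·p0[i] + t·p1[i].
  v1: (1-0.401)·(2.26,1.54) + 0.401·(0.03,2.29) = (1.3658,1.8407)
  v2: (1-0.401)·(1.64,2.99) + 0.401·(-0.23,3.15) = (0.8901,3.0542)
  v3: (1-0.401)·(-3.7,0.6) + 0.401·(-3.69,1.91) = (-3.6960,1.1253)
  v4: (1-0.401)·(-0.87,-1.93) + 0.401·(-2.05,-0.55) = (-1.3432,-1.3766)
  v5: (1-0.401)·(2.1,-1.5) + 0.401·(0.03,0.66) = (1.2699,-0.6338)
Perimeter = Σ |v_{i+1} − v_i|:
  edge 1→2: √(-0.4756² + 1.2134²) = 1.3033 (running 1.3033)
  edge 2→3: √(-4.5861² + -1.9288²) = 4.9752 (running 6.2785)
  edge 3→4: √(2.3528² + -2.5019²) = 3.4344 (running 9.7130)
  edge 4→5: √(2.6131² + 0.7428²) = 2.7166 (running 12.4296)
  edge 5→1: √(0.0958² + 2.4746²) = 2.4764 (running 14.9060)
Perimeter = 14.9060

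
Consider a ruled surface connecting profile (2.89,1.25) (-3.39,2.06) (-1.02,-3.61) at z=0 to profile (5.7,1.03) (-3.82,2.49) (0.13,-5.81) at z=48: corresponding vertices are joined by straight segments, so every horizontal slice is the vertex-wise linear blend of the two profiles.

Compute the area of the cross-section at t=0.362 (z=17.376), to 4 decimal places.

Cross-section at t=0.362: each vertex is (1-t)·p0[i] + t·p1[i].
  v1: (1-0.362)·(2.89,1.25) + 0.362·(5.7,1.03) = (3.9072,1.1704)
  v2: (1-0.362)·(-3.39,2.06) + 0.362·(-3.82,2.49) = (-3.5457,2.2157)
  v3: (1-0.362)·(-1.02,-3.61) + 0.362·(0.13,-5.81) = (-0.6037,-4.4064)
Shoelace sum Σ(x_i·y_{i+1} − x_{i+1}·y_i):
  i=1: 3.9072·2.2157 − -3.5457·1.1704 = +12.8068 (running +12.8068)
  i=2: -3.5457·-4.4064 − -0.6037·2.2157 = +16.9612 (running +29.7680)
  i=3: -0.6037·1.1704 − 3.9072·-4.4064 = +16.5102 (running +46.2782)
Area = |Σ|/2 = |46.2782|/2 = 23.1391

Area at t=0.362: 23.1391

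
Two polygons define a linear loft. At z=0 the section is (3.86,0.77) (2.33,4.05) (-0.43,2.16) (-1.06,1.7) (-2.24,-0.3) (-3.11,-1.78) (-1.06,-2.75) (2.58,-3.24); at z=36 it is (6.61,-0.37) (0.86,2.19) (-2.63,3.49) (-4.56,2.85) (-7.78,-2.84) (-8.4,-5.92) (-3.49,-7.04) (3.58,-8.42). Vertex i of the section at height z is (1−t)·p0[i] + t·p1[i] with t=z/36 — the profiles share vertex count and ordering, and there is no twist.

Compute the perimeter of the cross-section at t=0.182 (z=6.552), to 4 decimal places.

Cross-section at t=0.182: each vertex is (1-t)·p0[i] + t·p1[i].
  v1: (1-0.182)·(3.86,0.77) + 0.182·(6.61,-0.37) = (4.3605,0.5625)
  v2: (1-0.182)·(2.33,4.05) + 0.182·(0.86,2.19) = (2.0625,3.7115)
  v3: (1-0.182)·(-0.43,2.16) + 0.182·(-2.63,3.49) = (-0.8304,2.4021)
  v4: (1-0.182)·(-1.06,1.7) + 0.182·(-4.56,2.85) = (-1.6970,1.9093)
  v5: (1-0.182)·(-2.24,-0.3) + 0.182·(-7.78,-2.84) = (-3.2483,-0.7623)
  v6: (1-0.182)·(-3.11,-1.78) + 0.182·(-8.4,-5.92) = (-4.0728,-2.5335)
  v7: (1-0.182)·(-1.06,-2.75) + 0.182·(-3.49,-7.04) = (-1.5023,-3.5308)
  v8: (1-0.182)·(2.58,-3.24) + 0.182·(3.58,-8.42) = (2.7620,-4.1828)
Perimeter = Σ |v_{i+1} − v_i|:
  edge 1→2: √(-2.2980² + 3.1490²) = 3.8983 (running 3.8983)
  edge 2→3: √(-2.8929² + -1.3094²) = 3.1754 (running 7.0737)
  edge 3→4: √(-0.8666² + -0.4928²) = 0.9969 (running 8.0706)
  edge 4→5: √(-1.5513² + -2.6716²) = 3.0893 (running 11.1599)
  edge 5→6: √(-0.8245² + -1.7712²) = 1.9537 (running 13.1136)
  edge 6→7: √(2.5705² + -0.9973²) = 2.7572 (running 15.8708)
  edge 7→8: √(4.2643² + -0.6520²) = 4.3138 (running 20.1847)
  edge 8→1: √(1.5985² + 4.7453²) = 5.0073 (running 25.1919)
Perimeter = 25.1919

Perimeter at t=0.182: 25.1919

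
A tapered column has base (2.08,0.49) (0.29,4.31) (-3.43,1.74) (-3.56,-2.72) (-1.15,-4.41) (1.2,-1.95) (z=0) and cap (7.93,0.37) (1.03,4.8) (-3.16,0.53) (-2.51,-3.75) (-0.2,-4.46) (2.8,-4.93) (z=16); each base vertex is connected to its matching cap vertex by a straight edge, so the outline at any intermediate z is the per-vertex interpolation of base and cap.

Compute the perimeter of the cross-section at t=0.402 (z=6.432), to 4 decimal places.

Cross-section at t=0.402: each vertex is (1-t)·p0[i] + t·p1[i].
  v1: (1-0.402)·(2.08,0.49) + 0.402·(7.93,0.37) = (4.4317,0.4418)
  v2: (1-0.402)·(0.29,4.31) + 0.402·(1.03,4.8) = (0.5875,4.5070)
  v3: (1-0.402)·(-3.43,1.74) + 0.402·(-3.16,0.53) = (-3.3215,1.2536)
  v4: (1-0.402)·(-3.56,-2.72) + 0.402·(-2.51,-3.75) = (-3.1379,-3.1341)
  v5: (1-0.402)·(-1.15,-4.41) + 0.402·(-0.2,-4.46) = (-0.7681,-4.4301)
  v6: (1-0.402)·(1.2,-1.95) + 0.402·(2.8,-4.93) = (1.8432,-3.1480)
Perimeter = Σ |v_{i+1} − v_i|:
  edge 1→2: √(-3.8442² + 4.0652²) = 5.5950 (running 5.5950)
  edge 2→3: √(-3.9089² + -3.2534²) = 5.0857 (running 10.6807)
  edge 3→4: √(0.1836² + -4.3876²) = 4.3915 (running 15.0722)
  edge 4→5: √(2.3698² + -1.2960²) = 2.7011 (running 17.7732)
  edge 5→6: √(2.6113² + 1.2821²) = 2.9091 (running 20.6823)
  edge 6→1: √(2.5885² + 3.5897²) = 4.4257 (running 25.1080)
Perimeter = 25.1080

Perimeter at t=0.402: 25.1080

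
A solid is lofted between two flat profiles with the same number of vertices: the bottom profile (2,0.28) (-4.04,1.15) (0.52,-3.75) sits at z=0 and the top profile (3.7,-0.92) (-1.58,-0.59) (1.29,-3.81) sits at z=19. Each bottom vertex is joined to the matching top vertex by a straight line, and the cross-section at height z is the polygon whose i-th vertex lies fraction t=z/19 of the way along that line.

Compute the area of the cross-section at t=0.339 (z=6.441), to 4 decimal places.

Cross-section at t=0.339: each vertex is (1-t)·p0[i] + t·p1[i].
  v1: (1-0.339)·(2,0.28) + 0.339·(3.7,-0.92) = (2.5763,-0.1268)
  v2: (1-0.339)·(-4.04,1.15) + 0.339·(-1.58,-0.59) = (-3.2061,0.5601)
  v3: (1-0.339)·(0.52,-3.75) + 0.339·(1.29,-3.81) = (0.7810,-3.7703)
Shoelace sum Σ(x_i·y_{i+1} − x_{i+1}·y_i):
  i=1: 2.5763·0.5601 − -3.2061·-0.1268 = +1.0366 (running +1.0366)
  i=2: -3.2061·-3.7703 − 0.7810·0.5601 = +11.6505 (running +12.6870)
  i=3: 0.7810·-0.1268 − 2.5763·-3.7703 = +9.6145 (running +22.3015)
Area = |Σ|/2 = |22.3015|/2 = 11.1508

Area at t=0.339: 11.1508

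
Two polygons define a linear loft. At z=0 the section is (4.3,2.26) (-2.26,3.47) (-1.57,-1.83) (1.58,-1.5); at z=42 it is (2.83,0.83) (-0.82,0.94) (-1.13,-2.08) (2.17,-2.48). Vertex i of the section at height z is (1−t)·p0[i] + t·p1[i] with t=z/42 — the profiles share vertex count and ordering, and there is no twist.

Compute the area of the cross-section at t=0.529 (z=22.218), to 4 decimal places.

Area at t=0.529: 15.9589

Cross-section at t=0.529: each vertex is (1-t)·p0[i] + t·p1[i].
  v1: (1-0.529)·(4.3,2.26) + 0.529·(2.83,0.83) = (3.5224,1.5035)
  v2: (1-0.529)·(-2.26,3.47) + 0.529·(-0.82,0.94) = (-1.4982,2.1316)
  v3: (1-0.529)·(-1.57,-1.83) + 0.529·(-1.13,-2.08) = (-1.3372,-1.9623)
  v4: (1-0.529)·(1.58,-1.5) + 0.529·(2.17,-2.48) = (1.8921,-2.0184)
Shoelace sum Σ(x_i·y_{i+1} − x_{i+1}·y_i):
  i=1: 3.5224·2.1316 − -1.4982·1.5035 = +9.7610 (running +9.7610)
  i=2: -1.4982·-1.9623 − -1.3372·2.1316 = +5.7904 (running +15.5515)
  i=3: -1.3372·-2.0184 − 1.8921·-1.9623 = +6.4119 (running +21.9634)
  i=4: 1.8921·1.5035 − 3.5224·-2.0184 = +9.9545 (running +31.9178)
Area = |Σ|/2 = |31.9178|/2 = 15.9589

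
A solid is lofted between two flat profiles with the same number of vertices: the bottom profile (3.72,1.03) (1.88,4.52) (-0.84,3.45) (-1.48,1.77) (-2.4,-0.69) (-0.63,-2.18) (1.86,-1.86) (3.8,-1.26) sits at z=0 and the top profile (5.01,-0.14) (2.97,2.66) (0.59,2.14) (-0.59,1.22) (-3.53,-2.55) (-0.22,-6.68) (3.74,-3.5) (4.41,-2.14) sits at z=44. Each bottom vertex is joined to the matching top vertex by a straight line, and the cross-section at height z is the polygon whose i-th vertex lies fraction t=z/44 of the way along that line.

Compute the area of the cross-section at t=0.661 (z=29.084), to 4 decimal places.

Cross-section at t=0.661: each vertex is (1-t)·p0[i] + t·p1[i].
  v1: (1-0.661)·(3.72,1.03) + 0.661·(5.01,-0.14) = (4.5727,0.2566)
  v2: (1-0.661)·(1.88,4.52) + 0.661·(2.97,2.66) = (2.6005,3.2905)
  v3: (1-0.661)·(-0.84,3.45) + 0.661·(0.59,2.14) = (0.1052,2.5841)
  v4: (1-0.661)·(-1.48,1.77) + 0.661·(-0.59,1.22) = (-0.8917,1.4064)
  v5: (1-0.661)·(-2.4,-0.69) + 0.661·(-3.53,-2.55) = (-3.1469,-1.9195)
  v6: (1-0.661)·(-0.63,-2.18) + 0.661·(-0.22,-6.68) = (-0.3590,-5.1545)
  v7: (1-0.661)·(1.86,-1.86) + 0.661·(3.74,-3.5) = (3.1027,-2.9440)
  v8: (1-0.661)·(3.8,-1.26) + 0.661·(4.41,-2.14) = (4.2032,-1.8417)
Shoelace sum Σ(x_i·y_{i+1} − x_{i+1}·y_i):
  i=1: 4.5727·3.2905 − 2.6005·0.2566 = +14.3793 (running +14.3793)
  i=2: 2.6005·2.5841 − 0.1052·3.2905 = +6.3736 (running +20.7529)
  i=3: 0.1052·1.4064 − -0.8917·2.5841 = +2.4523 (running +23.2052)
  i=4: -0.8917·-1.9195 − -3.1469·1.4064 = +6.1376 (running +29.3428)
  i=5: -3.1469·-5.1545 − -0.3590·-1.9195 = +15.5318 (running +44.8745)
  i=6: -0.3590·-2.9440 − 3.1027·-5.1545 = +17.0496 (running +61.9242)
  i=7: 3.1027·-1.8417 − 4.2032·-2.9440 = +6.6603 (running +68.5845)
  i=8: 4.2032·0.2566 − 4.5727·-1.8417 = +9.5001 (running +78.0846)
Area = |Σ|/2 = |78.0846|/2 = 39.0423

Area at t=0.661: 39.0423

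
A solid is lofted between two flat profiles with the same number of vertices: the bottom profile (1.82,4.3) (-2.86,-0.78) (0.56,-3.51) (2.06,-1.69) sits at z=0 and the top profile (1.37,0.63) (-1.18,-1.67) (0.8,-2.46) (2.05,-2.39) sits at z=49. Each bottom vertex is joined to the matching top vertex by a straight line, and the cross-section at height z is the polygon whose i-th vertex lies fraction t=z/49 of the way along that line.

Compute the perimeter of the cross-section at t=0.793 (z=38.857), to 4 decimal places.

Perimeter at t=0.793: 11.7737

Cross-section at t=0.793: each vertex is (1-t)·p0[i] + t·p1[i].
  v1: (1-0.793)·(1.82,4.3) + 0.793·(1.37,0.63) = (1.4632,1.3897)
  v2: (1-0.793)·(-2.86,-0.78) + 0.793·(-1.18,-1.67) = (-1.5278,-1.4858)
  v3: (1-0.793)·(0.56,-3.51) + 0.793·(0.8,-2.46) = (0.7503,-2.6773)
  v4: (1-0.793)·(2.06,-1.69) + 0.793·(2.05,-2.39) = (2.0521,-2.2451)
Perimeter = Σ |v_{i+1} − v_i|:
  edge 1→2: √(-2.9909² + -2.8755²) = 4.1490 (running 4.1490)
  edge 2→3: √(2.2781² + -1.1916²) = 2.5709 (running 6.7199)
  edge 3→4: √(1.3017² + 0.4322²) = 1.3716 (running 8.0915)
  edge 4→1: √(-0.5889² + 3.6348²) = 3.6822 (running 11.7737)
Perimeter = 11.7737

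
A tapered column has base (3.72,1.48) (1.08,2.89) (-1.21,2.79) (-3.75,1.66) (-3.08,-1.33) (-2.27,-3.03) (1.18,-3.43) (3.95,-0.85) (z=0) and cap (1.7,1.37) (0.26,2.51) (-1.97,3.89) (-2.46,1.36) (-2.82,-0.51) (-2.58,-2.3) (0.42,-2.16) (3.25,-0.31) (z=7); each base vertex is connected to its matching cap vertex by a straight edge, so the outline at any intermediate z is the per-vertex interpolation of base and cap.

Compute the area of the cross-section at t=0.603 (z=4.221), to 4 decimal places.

Area at t=0.603: 28.0731

Cross-section at t=0.603: each vertex is (1-t)·p0[i] + t·p1[i].
  v1: (1-0.603)·(3.72,1.48) + 0.603·(1.7,1.37) = (2.5019,1.4137)
  v2: (1-0.603)·(1.08,2.89) + 0.603·(0.26,2.51) = (0.5855,2.6609)
  v3: (1-0.603)·(-1.21,2.79) + 0.603·(-1.97,3.89) = (-1.6683,3.4533)
  v4: (1-0.603)·(-3.75,1.66) + 0.603·(-2.46,1.36) = (-2.9721,1.4791)
  v5: (1-0.603)·(-3.08,-1.33) + 0.603·(-2.82,-0.51) = (-2.9232,-0.8355)
  v6: (1-0.603)·(-2.27,-3.03) + 0.603·(-2.58,-2.3) = (-2.4569,-2.5898)
  v7: (1-0.603)·(1.18,-3.43) + 0.603·(0.42,-2.16) = (0.7217,-2.6642)
  v8: (1-0.603)·(3.95,-0.85) + 0.603·(3.25,-0.31) = (3.5279,-0.5244)
Shoelace sum Σ(x_i·y_{i+1} − x_{i+1}·y_i):
  i=1: 2.5019·2.6609 − 0.5855·1.4137 = +5.8296 (running +5.8296)
  i=2: 0.5855·3.4533 − -1.6683·2.6609 = +6.4611 (running +12.2907)
  i=3: -1.6683·1.4791 − -2.9721·3.4533 = +7.7961 (running +20.0868)
  i=4: -2.9721·-0.8355 − -2.9232·1.4791 = +6.8071 (running +26.8938)
  i=5: -2.9232·-2.5898 − -2.4569·-0.8355 = +5.5177 (running +32.4115)
  i=6: -2.4569·-2.6642 − 0.7217·-2.5898 = +8.4148 (running +40.8264)
  i=7: 0.7217·-0.5244 − 3.5279·-2.6642 = +9.0205 (running +49.8469)
  i=8: 3.5279·1.4137 − 2.5019·-0.5244 = +6.2993 (running +56.1462)
Area = |Σ|/2 = |56.1462|/2 = 28.0731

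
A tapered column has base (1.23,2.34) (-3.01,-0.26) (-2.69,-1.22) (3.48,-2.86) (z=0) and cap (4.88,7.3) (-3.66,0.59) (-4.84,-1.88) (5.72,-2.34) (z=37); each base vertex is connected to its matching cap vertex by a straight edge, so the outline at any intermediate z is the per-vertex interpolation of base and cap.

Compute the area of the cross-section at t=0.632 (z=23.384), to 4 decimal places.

Cross-section at t=0.632: each vertex is (1-t)·p0[i] + t·p1[i].
  v1: (1-0.632)·(1.23,2.34) + 0.632·(4.88,7.3) = (3.5368,5.4747)
  v2: (1-0.632)·(-3.01,-0.26) + 0.632·(-3.66,0.59) = (-3.4208,0.2772)
  v3: (1-0.632)·(-2.69,-1.22) + 0.632·(-4.84,-1.88) = (-4.0488,-1.6371)
  v4: (1-0.632)·(3.48,-2.86) + 0.632·(5.72,-2.34) = (4.8957,-2.5314)
Shoelace sum Σ(x_i·y_{i+1} − x_{i+1}·y_i):
  i=1: 3.5368·0.2772 − -3.4208·5.4747 = +19.7083 (running +19.7083)
  i=2: -3.4208·-1.6371 − -4.0488·0.2772 = +6.7226 (running +26.4309)
  i=3: -4.0488·-2.5314 − 4.8957·-1.6371 = +18.2638 (running +44.6947)
  i=4: 4.8957·5.4747 − 3.5368·-2.5314 = +35.7554 (running +80.4501)
Area = |Σ|/2 = |80.4501|/2 = 40.2250

Area at t=0.632: 40.2250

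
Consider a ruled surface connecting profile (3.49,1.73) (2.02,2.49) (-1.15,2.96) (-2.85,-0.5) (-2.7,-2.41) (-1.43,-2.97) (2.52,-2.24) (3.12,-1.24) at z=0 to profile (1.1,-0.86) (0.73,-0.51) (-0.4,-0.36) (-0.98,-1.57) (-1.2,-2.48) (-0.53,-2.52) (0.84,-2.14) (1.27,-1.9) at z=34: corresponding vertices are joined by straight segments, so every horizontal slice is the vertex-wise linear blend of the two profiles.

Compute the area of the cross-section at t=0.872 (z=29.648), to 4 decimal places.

Area at t=0.872: 5.6433

Cross-section at t=0.872: each vertex is (1-t)·p0[i] + t·p1[i].
  v1: (1-0.872)·(3.49,1.73) + 0.872·(1.1,-0.86) = (1.4059,-0.5285)
  v2: (1-0.872)·(2.02,2.49) + 0.872·(0.73,-0.51) = (0.8951,-0.1260)
  v3: (1-0.872)·(-1.15,2.96) + 0.872·(-0.4,-0.36) = (-0.4960,0.0650)
  v4: (1-0.872)·(-2.85,-0.5) + 0.872·(-0.98,-1.57) = (-1.2194,-1.4330)
  v5: (1-0.872)·(-2.7,-2.41) + 0.872·(-1.2,-2.48) = (-1.3920,-2.4710)
  v6: (1-0.872)·(-1.43,-2.97) + 0.872·(-0.53,-2.52) = (-0.6452,-2.5776)
  v7: (1-0.872)·(2.52,-2.24) + 0.872·(0.84,-2.14) = (1.0550,-2.1528)
  v8: (1-0.872)·(3.12,-1.24) + 0.872·(1.27,-1.9) = (1.5068,-1.8155)
Shoelace sum Σ(x_i·y_{i+1} − x_{i+1}·y_i):
  i=1: 1.4059·-0.1260 − 0.8951·-0.5285 = +0.2959 (running +0.2959)
  i=2: 0.8951·0.0650 − -0.4960·-0.1260 = -0.0043 (running +0.2916)
  i=3: -0.4960·-1.4330 − -1.2194·0.0650 = +0.7900 (running +1.0816)
  i=4: -1.2194·-2.4710 − -1.3920·-1.4330 = +1.0183 (running +2.0999)
  i=5: -1.3920·-2.5776 − -0.6452·-2.4710 = +1.9937 (running +4.0936)
  i=6: -0.6452·-2.1528 − 1.0550·-2.5776 = +4.1085 (running +8.2020)
  i=7: 1.0550·-1.8155 − 1.5068·-2.1528 = +1.3284 (running +9.5304)
  i=8: 1.5068·-0.5285 − 1.4059·-1.8155 = +1.7562 (running +11.2866)
Area = |Σ|/2 = |11.2866|/2 = 5.6433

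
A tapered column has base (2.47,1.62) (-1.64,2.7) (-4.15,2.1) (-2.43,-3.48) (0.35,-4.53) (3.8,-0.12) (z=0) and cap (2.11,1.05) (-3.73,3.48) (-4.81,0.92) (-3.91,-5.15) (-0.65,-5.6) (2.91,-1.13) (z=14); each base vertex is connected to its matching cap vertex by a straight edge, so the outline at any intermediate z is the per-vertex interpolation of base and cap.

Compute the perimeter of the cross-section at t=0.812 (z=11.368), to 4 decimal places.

Perimeter at t=0.812: 25.7662

Cross-section at t=0.812: each vertex is (1-t)·p0[i] + t·p1[i].
  v1: (1-0.812)·(2.47,1.62) + 0.812·(2.11,1.05) = (2.1777,1.1572)
  v2: (1-0.812)·(-1.64,2.7) + 0.812·(-3.73,3.48) = (-3.3371,3.3334)
  v3: (1-0.812)·(-4.15,2.1) + 0.812·(-4.81,0.92) = (-4.6859,1.1418)
  v4: (1-0.812)·(-2.43,-3.48) + 0.812·(-3.91,-5.15) = (-3.6318,-4.8360)
  v5: (1-0.812)·(0.35,-4.53) + 0.812·(-0.65,-5.6) = (-0.4620,-5.3988)
  v6: (1-0.812)·(3.8,-0.12) + 0.812·(2.91,-1.13) = (3.0773,-0.9401)
Perimeter = Σ |v_{i+1} − v_i|:
  edge 1→2: √(-5.5148² + 2.1762²) = 5.9286 (running 5.9286)
  edge 2→3: √(-1.3488² + -2.1915²) = 2.5733 (running 8.5020)
  edge 3→4: √(1.0542² + -5.9779²) = 6.0701 (running 14.5721)
  edge 4→5: √(3.1698² + -0.5628²) = 3.2193 (running 17.7914)
  edge 5→6: √(3.5393² + 4.4587²) = 5.6927 (running 23.4841)
  edge 6→1: √(-0.8996² + 2.0973²) = 2.2821 (running 25.7662)
Perimeter = 25.7662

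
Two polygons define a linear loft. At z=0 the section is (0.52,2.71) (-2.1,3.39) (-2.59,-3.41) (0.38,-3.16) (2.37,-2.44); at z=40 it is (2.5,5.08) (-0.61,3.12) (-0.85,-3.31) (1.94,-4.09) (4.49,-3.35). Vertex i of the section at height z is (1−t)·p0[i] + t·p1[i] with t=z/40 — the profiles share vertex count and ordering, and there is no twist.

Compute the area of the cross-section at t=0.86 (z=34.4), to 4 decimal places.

Cross-section at t=0.86: each vertex is (1-t)·p0[i] + t·p1[i].
  v1: (1-0.86)·(0.52,2.71) + 0.86·(2.5,5.08) = (2.2228,4.7482)
  v2: (1-0.86)·(-2.1,3.39) + 0.86·(-0.61,3.12) = (-0.8186,3.1578)
  v3: (1-0.86)·(-2.59,-3.41) + 0.86·(-0.85,-3.31) = (-1.0936,-3.3240)
  v4: (1-0.86)·(0.38,-3.16) + 0.86·(1.94,-4.09) = (1.7216,-3.9598)
  v5: (1-0.86)·(2.37,-2.44) + 0.86·(4.49,-3.35) = (4.1932,-3.2226)
Shoelace sum Σ(x_i·y_{i+1} − x_{i+1}·y_i):
  i=1: 2.2228·3.1578 − -0.8186·4.7482 = +10.9060 (running +10.9060)
  i=2: -0.8186·-3.3240 − -1.0936·3.1578 = +6.1744 (running +17.0804)
  i=3: -1.0936·-3.9598 − 1.7216·-3.3240 = +10.0530 (running +27.1335)
  i=4: 1.7216·-3.2226 − 4.1932·-3.9598 = +11.0562 (running +38.1897)
  i=5: 4.1932·4.7482 − 2.2228·-3.2226 = +27.0733 (running +65.2630)
Area = |Σ|/2 = |65.2630|/2 = 32.6315

Area at t=0.86: 32.6315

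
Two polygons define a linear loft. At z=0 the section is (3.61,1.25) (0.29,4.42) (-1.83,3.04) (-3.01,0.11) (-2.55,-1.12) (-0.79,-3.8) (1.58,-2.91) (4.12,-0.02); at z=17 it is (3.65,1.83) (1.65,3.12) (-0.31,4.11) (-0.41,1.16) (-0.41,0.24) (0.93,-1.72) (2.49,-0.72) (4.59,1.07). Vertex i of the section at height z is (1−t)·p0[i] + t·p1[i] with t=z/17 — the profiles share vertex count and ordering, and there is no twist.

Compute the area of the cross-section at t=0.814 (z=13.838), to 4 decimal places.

Cross-section at t=0.814: each vertex is (1-t)·p0[i] + t·p1[i].
  v1: (1-0.814)·(3.61,1.25) + 0.814·(3.65,1.83) = (3.6426,1.7221)
  v2: (1-0.814)·(0.29,4.42) + 0.814·(1.65,3.12) = (1.3970,3.3618)
  v3: (1-0.814)·(-1.83,3.04) + 0.814·(-0.31,4.11) = (-0.5927,3.9110)
  v4: (1-0.814)·(-3.01,0.11) + 0.814·(-0.41,1.16) = (-0.8936,0.9647)
  v5: (1-0.814)·(-2.55,-1.12) + 0.814·(-0.41,0.24) = (-0.8080,-0.0130)
  v6: (1-0.814)·(-0.79,-3.8) + 0.814·(0.93,-1.72) = (0.6101,-2.1069)
  v7: (1-0.814)·(1.58,-2.91) + 0.814·(2.49,-0.72) = (2.3207,-1.1273)
  v8: (1-0.814)·(4.12,-0.02) + 0.814·(4.59,1.07) = (4.5026,0.8673)
Shoelace sum Σ(x_i·y_{i+1} − x_{i+1}·y_i):
  i=1: 3.6426·3.3618 − 1.3970·1.7221 = +9.8397 (running +9.8397)
  i=2: 1.3970·3.9110 − -0.5927·3.3618 = +7.4564 (running +17.2961)
  i=3: -0.5927·0.9647 − -0.8936·3.9110 = +2.9231 (running +20.2191)
  i=4: -0.8936·-0.0130 − -0.8080·0.9647 = +0.7911 (running +21.0102)
  i=5: -0.8080·-2.1069 − 0.6101·-0.0130 = +1.7103 (running +22.7206)
  i=6: 0.6101·-1.1273 − 2.3207·-2.1069 = +4.2018 (running +26.9223)
  i=7: 2.3207·0.8673 − 4.5026·-1.1273 = +7.0886 (running +34.0110)
  i=8: 4.5026·1.7221 − 3.6426·0.8673 = +4.5949 (running +38.6059)
Area = |Σ|/2 = |38.6059|/2 = 19.3030

Area at t=0.814: 19.3030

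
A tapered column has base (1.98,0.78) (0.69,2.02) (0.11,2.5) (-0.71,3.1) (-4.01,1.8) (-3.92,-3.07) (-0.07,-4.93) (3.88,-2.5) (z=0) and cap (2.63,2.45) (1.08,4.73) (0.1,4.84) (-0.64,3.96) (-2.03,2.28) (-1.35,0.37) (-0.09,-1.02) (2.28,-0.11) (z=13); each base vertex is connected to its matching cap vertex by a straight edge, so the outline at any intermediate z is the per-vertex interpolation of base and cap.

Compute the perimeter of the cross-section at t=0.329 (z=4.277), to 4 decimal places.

Cross-section at t=0.329: each vertex is (1-t)·p0[i] + t·p1[i].
  v1: (1-0.329)·(1.98,0.78) + 0.329·(2.63,2.45) = (2.1939,1.3294)
  v2: (1-0.329)·(0.69,2.02) + 0.329·(1.08,4.73) = (0.8183,2.9116)
  v3: (1-0.329)·(0.11,2.5) + 0.329·(0.1,4.84) = (0.1067,3.2699)
  v4: (1-0.329)·(-0.71,3.1) + 0.329·(-0.64,3.96) = (-0.6870,3.3829)
  v5: (1-0.329)·(-4.01,1.8) + 0.329·(-2.03,2.28) = (-3.3586,1.9579)
  v6: (1-0.329)·(-3.92,-3.07) + 0.329·(-1.35,0.37) = (-3.0745,-1.9382)
  v7: (1-0.329)·(-0.07,-4.93) + 0.329·(-0.09,-1.02) = (-0.0766,-3.6436)
  v8: (1-0.329)·(3.88,-2.5) + 0.329·(2.28,-0.11) = (3.3536,-1.7137)
Perimeter = Σ |v_{i+1} − v_i|:
  edge 1→2: √(-1.3755² + 1.5822²) = 2.0965 (running 2.0965)
  edge 2→3: √(-0.7116² + 0.3583²) = 0.7967 (running 2.8932)
  edge 3→4: √(-0.7937² + 0.1131²) = 0.8017 (running 3.6949)
  edge 4→5: √(-2.6716² + -1.4250²) = 3.0279 (running 6.7228)
  edge 5→6: √(0.2841² + -3.8962²) = 3.9065 (running 10.6293)
  edge 6→7: √(2.9979² + -1.7054²) = 3.4490 (running 14.0783)
  edge 7→8: √(3.4302² + 1.9299²) = 3.9358 (running 18.0141)
  edge 8→1: √(-1.1597² + 3.0431²) = 3.2566 (running 21.2708)
Perimeter = 21.2708

Perimeter at t=0.329: 21.2708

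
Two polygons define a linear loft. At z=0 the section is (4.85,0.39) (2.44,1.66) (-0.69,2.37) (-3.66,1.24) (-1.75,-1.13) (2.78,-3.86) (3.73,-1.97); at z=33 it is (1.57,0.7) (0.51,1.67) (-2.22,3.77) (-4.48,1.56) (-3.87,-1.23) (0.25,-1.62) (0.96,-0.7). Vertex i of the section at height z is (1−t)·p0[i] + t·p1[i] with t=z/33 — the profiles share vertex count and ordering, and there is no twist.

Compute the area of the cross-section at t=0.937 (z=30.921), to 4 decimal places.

Area at t=0.937: 21.7655

Cross-section at t=0.937: each vertex is (1-t)·p0[i] + t·p1[i].
  v1: (1-0.937)·(4.85,0.39) + 0.937·(1.57,0.7) = (1.7766,0.6805)
  v2: (1-0.937)·(2.44,1.66) + 0.937·(0.51,1.67) = (0.6316,1.6694)
  v3: (1-0.937)·(-0.69,2.37) + 0.937·(-2.22,3.77) = (-2.1236,3.6818)
  v4: (1-0.937)·(-3.66,1.24) + 0.937·(-4.48,1.56) = (-4.4283,1.5398)
  v5: (1-0.937)·(-1.75,-1.13) + 0.937·(-3.87,-1.23) = (-3.7364,-1.2237)
  v6: (1-0.937)·(2.78,-3.86) + 0.937·(0.25,-1.62) = (0.4094,-1.7611)
  v7: (1-0.937)·(3.73,-1.97) + 0.937·(0.96,-0.7) = (1.1345,-0.7800)
Shoelace sum Σ(x_i·y_{i+1} − x_{i+1}·y_i):
  i=1: 1.7766·1.6694 − 0.6316·0.6805 = +2.5361 (running +2.5361)
  i=2: 0.6316·3.6818 − -2.1236·1.6694 = +5.8705 (running +8.4066)
  i=3: -2.1236·1.5398 − -4.4283·3.6818 = +13.0342 (running +21.4408)
  i=4: -4.4283·-1.2237 − -3.7364·1.5398 = +11.1725 (running +32.6133)
  i=5: -3.7364·-1.7611 − 0.4094·-1.2237 = +7.0813 (running +39.6946)
  i=6: 0.4094·-0.7800 − 1.1345·-1.7611 = +1.6787 (running +41.3733)
  i=7: 1.1345·0.6805 − 1.7766·-0.7800 = +2.1578 (running +43.5311)
Area = |Σ|/2 = |43.5311|/2 = 21.7655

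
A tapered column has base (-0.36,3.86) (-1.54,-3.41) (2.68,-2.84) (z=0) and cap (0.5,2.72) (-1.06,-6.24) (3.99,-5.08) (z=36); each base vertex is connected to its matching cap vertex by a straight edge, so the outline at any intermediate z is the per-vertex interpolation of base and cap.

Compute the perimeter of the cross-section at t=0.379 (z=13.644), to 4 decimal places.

Cross-section at t=0.379: each vertex is (1-t)·p0[i] + t·p1[i].
  v1: (1-0.379)·(-0.36,3.86) + 0.379·(0.5,2.72) = (-0.0341,3.4279)
  v2: (1-0.379)·(-1.54,-3.41) + 0.379·(-1.06,-6.24) = (-1.3581,-4.4826)
  v3: (1-0.379)·(2.68,-2.84) + 0.379·(3.99,-5.08) = (3.1765,-3.6890)
Perimeter = Σ |v_{i+1} − v_i|:
  edge 1→2: √(-1.3240² + -7.9105²) = 8.0205 (running 8.0205)
  edge 2→3: √(4.5346² + 0.7936²) = 4.6035 (running 12.6240)
  edge 3→1: √(-3.2106² + 7.1169²) = 7.8076 (running 20.4316)
Perimeter = 20.4316

Perimeter at t=0.379: 20.4316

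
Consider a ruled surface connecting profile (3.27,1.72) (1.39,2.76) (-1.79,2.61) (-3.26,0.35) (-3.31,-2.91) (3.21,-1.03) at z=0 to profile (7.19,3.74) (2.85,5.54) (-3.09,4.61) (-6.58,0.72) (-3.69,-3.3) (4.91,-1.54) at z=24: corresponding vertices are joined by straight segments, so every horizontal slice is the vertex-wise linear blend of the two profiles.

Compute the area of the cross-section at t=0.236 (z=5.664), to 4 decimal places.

Cross-section at t=0.236: each vertex is (1-t)·p0[i] + t·p1[i].
  v1: (1-0.236)·(3.27,1.72) + 0.236·(7.19,3.74) = (4.1951,2.1967)
  v2: (1-0.236)·(1.39,2.76) + 0.236·(2.85,5.54) = (1.7346,3.4161)
  v3: (1-0.236)·(-1.79,2.61) + 0.236·(-3.09,4.61) = (-2.0968,3.0820)
  v4: (1-0.236)·(-3.26,0.35) + 0.236·(-6.58,0.72) = (-4.0435,0.4373)
  v5: (1-0.236)·(-3.31,-2.91) + 0.236·(-3.69,-3.3) = (-3.3997,-3.0020)
  v6: (1-0.236)·(3.21,-1.03) + 0.236·(4.91,-1.54) = (3.6112,-1.1504)
Shoelace sum Σ(x_i·y_{i+1} − x_{i+1}·y_i):
  i=1: 4.1951·3.4161 − 1.7346·2.1967 = +10.5205 (running +10.5205)
  i=2: 1.7346·3.0820 − -2.0968·3.4161 = +12.5088 (running +23.0293)
  i=3: -2.0968·0.4373 − -4.0435·3.0820 = +11.5452 (running +34.5744)
  i=4: -4.0435·-3.0020 − -3.3997·0.4373 = +13.6256 (running +48.2000)
  i=5: -3.3997·-1.1504 − 3.6112·-3.0020 = +14.7518 (running +62.9518)
  i=6: 3.6112·2.1967 − 4.1951·-1.1504 = +12.7587 (running +75.7105)
Area = |Σ|/2 = |75.7105|/2 = 37.8553

Area at t=0.236: 37.8553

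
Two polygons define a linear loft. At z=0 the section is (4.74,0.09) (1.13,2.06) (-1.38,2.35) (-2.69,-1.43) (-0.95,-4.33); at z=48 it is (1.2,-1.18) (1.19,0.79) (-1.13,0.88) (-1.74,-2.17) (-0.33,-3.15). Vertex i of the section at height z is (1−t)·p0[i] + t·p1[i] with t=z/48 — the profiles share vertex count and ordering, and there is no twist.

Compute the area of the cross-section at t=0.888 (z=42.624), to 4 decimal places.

Area at t=0.888: 10.1293

Cross-section at t=0.888: each vertex is (1-t)·p0[i] + t·p1[i].
  v1: (1-0.888)·(4.74,0.09) + 0.888·(1.2,-1.18) = (1.5965,-1.0378)
  v2: (1-0.888)·(1.13,2.06) + 0.888·(1.19,0.79) = (1.1833,0.9322)
  v3: (1-0.888)·(-1.38,2.35) + 0.888·(-1.13,0.88) = (-1.1580,1.0446)
  v4: (1-0.888)·(-2.69,-1.43) + 0.888·(-1.74,-2.17) = (-1.8464,-2.0871)
  v5: (1-0.888)·(-0.95,-4.33) + 0.888·(-0.33,-3.15) = (-0.3994,-3.2822)
Shoelace sum Σ(x_i·y_{i+1} − x_{i+1}·y_i):
  i=1: 1.5965·0.9322 − 1.1833·-1.0378 = +2.7163 (running +2.7163)
  i=2: 1.1833·1.0446 − -1.1580·0.9322 = +2.3156 (running +5.0319)
  i=3: -1.1580·-2.0871 − -1.8464·1.0446 = +4.3457 (running +9.3776)
  i=4: -1.8464·-3.2822 − -0.3994·-2.0871 = +5.2265 (running +14.6041)
  i=5: -0.3994·-1.0378 − 1.5965·-3.2822 = +5.6544 (running +20.2585)
Area = |Σ|/2 = |20.2585|/2 = 10.1293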